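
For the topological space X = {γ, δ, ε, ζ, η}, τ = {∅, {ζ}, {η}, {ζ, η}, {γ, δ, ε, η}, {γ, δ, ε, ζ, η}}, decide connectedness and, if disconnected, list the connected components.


(X, τ) is disconnected; components = [{ζ}, {γ, δ, ε, η}].

Find clopen sets (U ∈ τ with X ∖ U ∈ τ):
  U = ∅, X ∖ U = {γ, δ, ε, ζ, η} — both open, so U is clopen.
  U = {ζ}, X ∖ U = {γ, δ, ε, η} — both open, so U is clopen.
  U = {γ, δ, ε, η}, X ∖ U = {ζ} — both open, so U is clopen.
  U = {γ, δ, ε, ζ, η}, X ∖ U = ∅ — both open, so U is clopen.
Nontrivial clopen(s) exist: e.g. {ζ}. So (X, τ) is disconnected.
Compute connected components by grouping points that agree on all clopens:
  component: {ζ}
  component: {γ, δ, ε, η}


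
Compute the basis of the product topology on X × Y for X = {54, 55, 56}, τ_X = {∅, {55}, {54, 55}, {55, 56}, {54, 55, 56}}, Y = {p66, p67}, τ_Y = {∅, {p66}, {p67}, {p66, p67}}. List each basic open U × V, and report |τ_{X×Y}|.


Basis B = {∅ × ∅, {55} × {p66}, {55} × {p67}, {54, 55} × {p66}, {54, 55} × {p67}, {55} × {p66, p67}, {55, 56} × {p66}, {55, 56} × {p67}, {54, 55, 56} × {p66}, {54, 55, 56} × {p67}, {54, 55} × {p66, p67}, {55, 56} × {p66, p67}, {54, 55, 56} × {p66, p67}}; |τ_{X×Y}| = 25.

Enumerate products U × V with U ∈ τ_X, V ∈ τ_Y (deduplicated):
  ∅ × ∅ = {} (∅)
  {55} × {p66} = {(55,p66)}
  {55} × {p67} = {(55,p67)}
  {54, 55} × {p66} = {(54,p66), (55,p66)}
  {54, 55} × {p67} = {(54,p67), (55,p67)}
  {55} × {p66, p67} = {(55,p66), (55,p67)}
  {55, 56} × {p66} = {(55,p66), (56,p66)}
  {55, 56} × {p67} = {(55,p67), (56,p67)}
  {54, 55, 56} × {p66} = {(54,p66), (55,p66), (56,p66)}
  {54, 55, 56} × {p67} = {(54,p67), (55,p67), (56,p67)}
  {54, 55} × {p66, p67} = {(54,p66), (54,p67), (55,p66), (55,p67)}
  {55, 56} × {p66, p67} = {(55,p66), (55,p67), (56,p66), (56,p67)}
  {54, 55, 56} × {p66, p67} = {(54,p66), (54,p67), (55,p66), (55,p67), (56,p66), (56,p67)}
These 13 distinct sets form the basis B.
Close under arbitrary unions to get τ_{X×Y}; counting gives |τ_{X×Y}| = 25.


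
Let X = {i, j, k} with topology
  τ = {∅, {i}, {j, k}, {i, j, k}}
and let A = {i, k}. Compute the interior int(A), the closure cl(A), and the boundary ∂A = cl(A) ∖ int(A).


int(A) = {i}, cl(A) = {i, j, k}, ∂A = {j, k}.

Closed sets in (X, τ) are complements of opens:
  closed(X, τ) = {∅, {i}, {j, k}, {i, j, k}}.
int(A) = ⋃ {U ∈ τ : U ⊆ A}. Opens contained in A: ∅, {i}.
Taking the union of these: int(A) = {i}.
cl(A) = ⋂ {C closed : A ⊆ C}. Closed sets containing A: {i, j, k}.
Intersecting these: cl(A) = {i, j, k}.
∂A = cl(A) ∖ int(A) = {i, j, k} ∖ {i} = {j, k}.


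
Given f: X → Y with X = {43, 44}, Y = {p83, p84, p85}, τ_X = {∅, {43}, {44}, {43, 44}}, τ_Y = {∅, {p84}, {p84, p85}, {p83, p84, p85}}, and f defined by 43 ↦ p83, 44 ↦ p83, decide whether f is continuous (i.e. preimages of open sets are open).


f IS continuous.

Compute f^{-1}(U) for each U ∈ τ_Y:
  U = ∅: f^{-1}(U) = ∅ ∈ τ_X ✓.
  U = {p84}: f^{-1}(U) = ∅ ∈ τ_X ✓.
  U = {p84, p85}: f^{-1}(U) = ∅ ∈ τ_X ✓.
  U = {p83, p84, p85}: f^{-1}(U) = {43, 44} ∈ τ_X ✓.
Every preimage lies in τ_X, so f IS continuous.


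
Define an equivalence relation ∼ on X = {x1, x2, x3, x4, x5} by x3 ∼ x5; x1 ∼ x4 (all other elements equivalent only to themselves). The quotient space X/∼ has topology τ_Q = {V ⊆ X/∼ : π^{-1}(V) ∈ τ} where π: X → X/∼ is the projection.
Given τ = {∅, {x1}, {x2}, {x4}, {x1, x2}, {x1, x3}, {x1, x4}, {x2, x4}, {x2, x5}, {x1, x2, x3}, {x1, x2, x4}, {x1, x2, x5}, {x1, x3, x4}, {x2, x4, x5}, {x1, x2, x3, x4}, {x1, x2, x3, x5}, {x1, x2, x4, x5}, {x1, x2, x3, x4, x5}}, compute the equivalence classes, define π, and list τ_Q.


X/∼ = {[x1=x4], [x2], [x3=x5]}; |τ_Q| = 5.

Equivalence classes: [x1=x4], [x2], [x3=x5].
Quotient map π: X → X/∼ sends x1 ↦ [x1=x4], x2 ↦ [x2], x3 ↦ [x3=x5], x4 ↦ [x1=x4], x5 ↦ [x3=x5].
For each subset V ⊆ X/∼, compute π^{-1}(V) ⊆ X and check whether π^{-1}(V) ∈ τ. V is open in τ_Q iff π^{-1}(V) ∈ τ.
  V = {}: π^{-1}(V) = ∅ ∈ τ ✓.
  V = {[x1=x4]}: π^{-1}(V) = {x1, x4} ∈ τ ✓.
  V = {[x2]}: π^{-1}(V) = {x2} ∈ τ ✓.
  V = {[x1=x4], [x2]}: π^{-1}(V) = {x1, x2, x4} ∈ τ ✓.
  V = {[x3=x5]}: π^{-1}(V) = {x3, x5} ∉ τ ✗.
  V = {[x1=x4], [x3=x5]}: π^{-1}(V) = {x1, x3, x4, x5} ∉ τ ✗.
  V = {[x2], [x3=x5]}: π^{-1}(V) = {x2, x3, x5} ∉ τ ✗.
  V = {[x1=x4], [x2], [x3=x5]}: π^{-1}(V) = {x1, x2, x3, x4, x5} ∈ τ ✓.
Open sets in the quotient: τ_Q = {{}, {[x1=x4]}, {[x2]}, {[x1=x4], [x2]}, {[x1=x4], [x2], [x3=x5]}} (5 elements).


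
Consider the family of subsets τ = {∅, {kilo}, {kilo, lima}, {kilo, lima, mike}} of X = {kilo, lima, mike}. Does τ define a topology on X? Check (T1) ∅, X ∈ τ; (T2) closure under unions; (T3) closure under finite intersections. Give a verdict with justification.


τ IS a topology on X.

Axiom (T1): ∅ ∈ τ? Yes; X ∈ τ? Yes.
Axiom (T2/T3): check pairwise unions and intersections of members of τ.
All pairwise intersections and unions checked — each lies in τ. Therefore τ satisfies (T1), (T2), (T3): it IS a topology on X.


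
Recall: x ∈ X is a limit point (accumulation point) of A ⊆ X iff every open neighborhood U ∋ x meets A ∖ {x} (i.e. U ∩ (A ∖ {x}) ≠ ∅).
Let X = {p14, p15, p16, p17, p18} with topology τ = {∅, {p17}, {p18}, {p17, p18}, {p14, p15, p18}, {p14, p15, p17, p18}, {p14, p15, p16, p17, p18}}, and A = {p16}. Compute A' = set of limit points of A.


A' = ∅

For each x ∈ X, list the open sets U ∈ τ with x ∈ U, then check whether U ∩ (A ∖ {x}) ≠ ∅ for every such U.
  x = p14: open {p14, p15, p18} ∋ x has {p14, p15, p18} ∩ (A ∖ {p14}) = ∅, so x is NOT a limit point.
  x = p15: open {p14, p15, p18} ∋ x has {p14, p15, p18} ∩ (A ∖ {p15}) = ∅, so x is NOT a limit point.
  x = p16: open {p14, p15, p16, p17, p18} ∋ x has {p14, p15, p16, p17, p18} ∩ (A ∖ {p16}) = ∅, so x is NOT a limit point.
  x = p17: open {p17} ∋ x has {p17} ∩ (A ∖ {p17}) = ∅, so x is NOT a limit point.
  x = p18: open {p18} ∋ x has {p18} ∩ (A ∖ {p18}) = ∅, so x is NOT a limit point.
Collecting: A' = ∅.


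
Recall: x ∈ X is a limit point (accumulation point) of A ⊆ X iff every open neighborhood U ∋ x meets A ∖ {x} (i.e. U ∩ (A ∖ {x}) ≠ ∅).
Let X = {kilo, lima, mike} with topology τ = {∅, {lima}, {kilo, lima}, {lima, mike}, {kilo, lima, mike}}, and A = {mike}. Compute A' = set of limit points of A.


A' = ∅

For each x ∈ X, list the open sets U ∈ τ with x ∈ U, then check whether U ∩ (A ∖ {x}) ≠ ∅ for every such U.
  x = kilo: open {kilo, lima} ∋ x has {kilo, lima} ∩ (A ∖ {kilo}) = ∅, so x is NOT a limit point.
  x = lima: open {lima} ∋ x has {lima} ∩ (A ∖ {lima}) = ∅, so x is NOT a limit point.
  x = mike: open {lima, mike} ∋ x has {lima, mike} ∩ (A ∖ {mike}) = ∅, so x is NOT a limit point.
Collecting: A' = ∅.


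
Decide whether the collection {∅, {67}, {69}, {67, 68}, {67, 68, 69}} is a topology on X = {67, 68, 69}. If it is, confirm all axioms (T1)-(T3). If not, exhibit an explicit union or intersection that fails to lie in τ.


τ is NOT a topology on X.

Axiom (T1): ∅ ∈ τ? Yes; X ∈ τ? Yes.
Axiom (T2/T3): check pairwise unions and intersections of members of τ.
Counterexample for (T2): {67} ∪ {69} = {67, 69} ∉ τ. Therefore τ is NOT a topology.


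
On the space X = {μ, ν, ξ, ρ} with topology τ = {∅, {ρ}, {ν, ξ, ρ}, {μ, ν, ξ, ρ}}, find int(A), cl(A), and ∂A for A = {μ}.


int(A) = ∅, cl(A) = {μ}, ∂A = {μ}.

Closed sets in (X, τ) are complements of opens:
  closed(X, τ) = {∅, {μ}, {μ, ν, ξ}, {μ, ν, ξ, ρ}}.
int(A) = ⋃ {U ∈ τ : U ⊆ A}. Opens contained in A: ∅.
Taking the union of these: int(A) = ∅.
cl(A) = ⋂ {C closed : A ⊆ C}. Closed sets containing A: {μ}, {μ, ν, ξ}, {μ, ν, ξ, ρ}.
Intersecting these: cl(A) = {μ}.
∂A = cl(A) ∖ int(A) = {μ} ∖ ∅ = {μ}.


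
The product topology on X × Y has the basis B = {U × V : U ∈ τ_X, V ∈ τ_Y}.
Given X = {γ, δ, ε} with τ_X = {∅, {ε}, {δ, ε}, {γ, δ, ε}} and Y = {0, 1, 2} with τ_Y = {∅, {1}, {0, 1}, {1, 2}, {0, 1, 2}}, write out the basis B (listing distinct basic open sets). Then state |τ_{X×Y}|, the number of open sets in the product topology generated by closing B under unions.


Basis B = {∅ × ∅, {ε} × {1}, {δ, ε} × {1}, {ε} × {0, 1}, {ε} × {1, 2}, {γ, δ, ε} × {1}, {ε} × {0, 1, 2}, {δ, ε} × {0, 1}, {δ, ε} × {1, 2}, {γ, δ, ε} × {0, 1}, {γ, δ, ε} × {1, 2}, {δ, ε} × {0, 1, 2}, {γ, δ, ε} × {0, 1, 2}}; |τ_{X×Y}| = 30.

Enumerate products U × V with U ∈ τ_X, V ∈ τ_Y (deduplicated):
  ∅ × ∅ = {} (∅)
  {ε} × {1} = {(ε,1)}
  {δ, ε} × {1} = {(δ,1), (ε,1)}
  {ε} × {0, 1} = {(ε,0), (ε,1)}
  {ε} × {1, 2} = {(ε,1), (ε,2)}
  {γ, δ, ε} × {1} = {(γ,1), (δ,1), (ε,1)}
  {ε} × {0, 1, 2} = {(ε,0), (ε,1), (ε,2)}
  {δ, ε} × {0, 1} = {(δ,0), (δ,1), (ε,0), (ε,1)}
  {δ, ε} × {1, 2} = {(δ,1), (δ,2), (ε,1), (ε,2)}
  {γ, δ, ε} × {0, 1} = {(γ,0), (γ,1), (δ,0), (δ,1), (ε,0), (ε,1)}
  {γ, δ, ε} × {1, 2} = {(γ,1), (γ,2), (δ,1), (δ,2), (ε,1), (ε,2)}
  {δ, ε} × {0, 1, 2} = {(δ,0), (δ,1), (δ,2), (ε,0), (ε,1), (ε,2)}
  {γ, δ, ε} × {0, 1, 2} = {(γ,0), (γ,1), (γ,2), (δ,0), (δ,1), (δ,2), (ε,0), (ε,1), (ε,2)}
These 13 distinct sets form the basis B.
Close under arbitrary unions to get τ_{X×Y}; counting gives |τ_{X×Y}| = 30.


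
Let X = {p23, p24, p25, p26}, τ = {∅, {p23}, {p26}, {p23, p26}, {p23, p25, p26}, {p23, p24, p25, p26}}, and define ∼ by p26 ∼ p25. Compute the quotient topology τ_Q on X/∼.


X/∼ = {[p23], [p24], [p25=p26]}; |τ_Q| = 4.

Equivalence classes: [p23], [p24], [p25=p26].
Quotient map π: X → X/∼ sends p23 ↦ [p23], p24 ↦ [p24], p25 ↦ [p25=p26], p26 ↦ [p25=p26].
For each subset V ⊆ X/∼, compute π^{-1}(V) ⊆ X and check whether π^{-1}(V) ∈ τ. V is open in τ_Q iff π^{-1}(V) ∈ τ.
  V = {}: π^{-1}(V) = ∅ ∈ τ ✓.
  V = {[p23]}: π^{-1}(V) = {p23} ∈ τ ✓.
  V = {[p24]}: π^{-1}(V) = {p24} ∉ τ ✗.
  V = {[p23], [p24]}: π^{-1}(V) = {p23, p24} ∉ τ ✗.
  V = {[p25=p26]}: π^{-1}(V) = {p25, p26} ∉ τ ✗.
  V = {[p23], [p25=p26]}: π^{-1}(V) = {p23, p25, p26} ∈ τ ✓.
  V = {[p24], [p25=p26]}: π^{-1}(V) = {p24, p25, p26} ∉ τ ✗.
  V = {[p23], [p24], [p25=p26]}: π^{-1}(V) = {p23, p24, p25, p26} ∈ τ ✓.
Open sets in the quotient: τ_Q = {{}, {[p23]}, {[p23], [p25=p26]}, {[p23], [p24], [p25=p26]}} (4 elements).


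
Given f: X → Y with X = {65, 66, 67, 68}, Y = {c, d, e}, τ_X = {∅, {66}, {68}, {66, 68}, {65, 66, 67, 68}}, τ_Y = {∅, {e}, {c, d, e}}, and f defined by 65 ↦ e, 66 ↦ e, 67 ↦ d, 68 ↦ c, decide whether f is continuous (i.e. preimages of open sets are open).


f is NOT continuous.

Compute f^{-1}(U) for each U ∈ τ_Y:
  U = ∅: f^{-1}(U) = ∅ ∈ τ_X ✓.
  U = {e}: f^{-1}(U) = {65, 66} ∉ τ_X ✗.
  U = {c, d, e}: f^{-1}(U) = {65, 66, 67, 68} ∈ τ_X ✓.
Found U = {e} with f^{-1}(U) = {65, 66} not in τ_X. Therefore f is NOT continuous.


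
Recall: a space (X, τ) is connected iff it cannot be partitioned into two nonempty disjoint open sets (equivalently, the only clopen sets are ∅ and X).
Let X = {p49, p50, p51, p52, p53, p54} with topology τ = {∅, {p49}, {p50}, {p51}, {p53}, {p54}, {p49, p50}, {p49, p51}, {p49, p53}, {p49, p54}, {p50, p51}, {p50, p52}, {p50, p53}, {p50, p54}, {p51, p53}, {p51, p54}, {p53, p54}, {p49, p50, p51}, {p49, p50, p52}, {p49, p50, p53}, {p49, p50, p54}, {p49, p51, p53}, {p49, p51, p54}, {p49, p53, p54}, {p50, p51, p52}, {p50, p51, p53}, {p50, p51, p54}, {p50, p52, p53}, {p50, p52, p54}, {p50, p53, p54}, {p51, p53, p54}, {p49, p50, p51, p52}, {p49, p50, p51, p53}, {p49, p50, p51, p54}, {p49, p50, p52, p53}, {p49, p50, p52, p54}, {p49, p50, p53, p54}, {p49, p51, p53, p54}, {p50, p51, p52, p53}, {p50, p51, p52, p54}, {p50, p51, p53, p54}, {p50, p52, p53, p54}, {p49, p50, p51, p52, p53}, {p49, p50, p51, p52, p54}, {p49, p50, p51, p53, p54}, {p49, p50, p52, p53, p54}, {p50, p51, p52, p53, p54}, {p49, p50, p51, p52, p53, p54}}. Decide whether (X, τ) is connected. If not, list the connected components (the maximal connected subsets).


(X, τ) is disconnected; components = [{p49}, {p51}, {p53}, {p54}, {p50, p52}].

Find clopen sets (U ∈ τ with X ∖ U ∈ τ):
  U = ∅, X ∖ U = {p49, p50, p51, p52, p53, p54} — both open, so U is clopen.
  U = {p49}, X ∖ U = {p50, p51, p52, p53, p54} — both open, so U is clopen.
  U = {p51}, X ∖ U = {p49, p50, p52, p53, p54} — both open, so U is clopen.
  U = {p53}, X ∖ U = {p49, p50, p51, p52, p54} — both open, so U is clopen.
  U = {p54}, X ∖ U = {p49, p50, p51, p52, p53} — both open, so U is clopen.
  U = {p49, p51}, X ∖ U = {p50, p52, p53, p54} — both open, so U is clopen.
  U = {p49, p53}, X ∖ U = {p50, p51, p52, p54} — both open, so U is clopen.
  U = {p49, p54}, X ∖ U = {p50, p51, p52, p53} — both open, so U is clopen.
  U = {p50, p52}, X ∖ U = {p49, p51, p53, p54} — both open, so U is clopen.
  U = {p51, p53}, X ∖ U = {p49, p50, p52, p54} — both open, so U is clopen.
  U = {p51, p54}, X ∖ U = {p49, p50, p52, p53} — both open, so U is clopen.
  U = {p53, p54}, X ∖ U = {p49, p50, p51, p52} — both open, so U is clopen.
  U = {p49, p50, p52}, X ∖ U = {p51, p53, p54} — both open, so U is clopen.
  U = {p49, p51, p53}, X ∖ U = {p50, p52, p54} — both open, so U is clopen.
  U = {p49, p51, p54}, X ∖ U = {p50, p52, p53} — both open, so U is clopen.
  U = {p49, p53, p54}, X ∖ U = {p50, p51, p52} — both open, so U is clopen.
  U = {p50, p51, p52}, X ∖ U = {p49, p53, p54} — both open, so U is clopen.
  U = {p50, p52, p53}, X ∖ U = {p49, p51, p54} — both open, so U is clopen.
  U = {p50, p52, p54}, X ∖ U = {p49, p51, p53} — both open, so U is clopen.
  U = {p51, p53, p54}, X ∖ U = {p49, p50, p52} — both open, so U is clopen.
  U = {p49, p50, p51, p52}, X ∖ U = {p53, p54} — both open, so U is clopen.
  U = {p49, p50, p52, p53}, X ∖ U = {p51, p54} — both open, so U is clopen.
  U = {p49, p50, p52, p54}, X ∖ U = {p51, p53} — both open, so U is clopen.
  U = {p49, p51, p53, p54}, X ∖ U = {p50, p52} — both open, so U is clopen.
  U = {p50, p51, p52, p53}, X ∖ U = {p49, p54} — both open, so U is clopen.
  U = {p50, p51, p52, p54}, X ∖ U = {p49, p53} — both open, so U is clopen.
  U = {p50, p52, p53, p54}, X ∖ U = {p49, p51} — both open, so U is clopen.
  U = {p49, p50, p51, p52, p53}, X ∖ U = {p54} — both open, so U is clopen.
  U = {p49, p50, p51, p52, p54}, X ∖ U = {p53} — both open, so U is clopen.
  U = {p49, p50, p52, p53, p54}, X ∖ U = {p51} — both open, so U is clopen.
  U = {p50, p51, p52, p53, p54}, X ∖ U = {p49} — both open, so U is clopen.
  U = {p49, p50, p51, p52, p53, p54}, X ∖ U = ∅ — both open, so U is clopen.
Nontrivial clopen(s) exist: e.g. {p51}. So (X, τ) is disconnected.
Compute connected components by grouping points that agree on all clopens:
  component: {p49}
  component: {p51}
  component: {p53}
  component: {p54}
  component: {p50, p52}


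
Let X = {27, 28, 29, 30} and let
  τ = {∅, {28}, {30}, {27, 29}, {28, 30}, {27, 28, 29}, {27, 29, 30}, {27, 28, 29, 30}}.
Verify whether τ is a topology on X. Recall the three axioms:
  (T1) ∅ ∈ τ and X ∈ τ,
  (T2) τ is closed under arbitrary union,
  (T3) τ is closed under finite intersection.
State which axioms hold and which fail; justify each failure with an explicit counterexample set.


τ IS a topology on X.

Axiom (T1): ∅ ∈ τ? Yes; X ∈ τ? Yes.
Axiom (T2/T3): check pairwise unions and intersections of members of τ.
All pairwise intersections and unions checked — each lies in τ. Therefore τ satisfies (T1), (T2), (T3): it IS a topology on X.


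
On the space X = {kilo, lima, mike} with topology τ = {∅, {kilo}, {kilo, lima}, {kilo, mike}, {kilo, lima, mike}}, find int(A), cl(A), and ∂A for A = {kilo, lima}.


int(A) = {kilo, lima}, cl(A) = {kilo, lima, mike}, ∂A = {mike}.

Closed sets in (X, τ) are complements of opens:
  closed(X, τ) = {∅, {lima}, {mike}, {lima, mike}, {kilo, lima, mike}}.
int(A) = ⋃ {U ∈ τ : U ⊆ A}. Opens contained in A: ∅, {kilo}, {kilo, lima}.
Taking the union of these: int(A) = {kilo, lima}.
cl(A) = ⋂ {C closed : A ⊆ C}. Closed sets containing A: {kilo, lima, mike}.
Intersecting these: cl(A) = {kilo, lima, mike}.
∂A = cl(A) ∖ int(A) = {kilo, lima, mike} ∖ {kilo, lima} = {mike}.


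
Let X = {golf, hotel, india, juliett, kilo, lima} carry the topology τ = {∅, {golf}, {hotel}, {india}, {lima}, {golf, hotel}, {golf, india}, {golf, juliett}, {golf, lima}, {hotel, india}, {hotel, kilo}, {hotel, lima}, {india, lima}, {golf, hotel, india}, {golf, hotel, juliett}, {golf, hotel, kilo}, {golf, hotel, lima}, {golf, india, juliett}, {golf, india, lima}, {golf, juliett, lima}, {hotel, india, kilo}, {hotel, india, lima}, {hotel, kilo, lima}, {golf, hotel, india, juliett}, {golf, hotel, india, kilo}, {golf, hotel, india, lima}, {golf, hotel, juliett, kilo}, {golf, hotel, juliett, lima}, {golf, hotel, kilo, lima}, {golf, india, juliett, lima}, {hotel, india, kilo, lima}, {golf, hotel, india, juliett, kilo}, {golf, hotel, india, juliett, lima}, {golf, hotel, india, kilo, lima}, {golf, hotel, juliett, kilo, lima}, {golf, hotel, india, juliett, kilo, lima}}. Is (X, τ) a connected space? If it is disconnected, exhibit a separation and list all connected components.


(X, τ) is disconnected; components = [{india}, {lima}, {golf, juliett}, {hotel, kilo}].

Find clopen sets (U ∈ τ with X ∖ U ∈ τ):
  U = ∅, X ∖ U = {golf, hotel, india, juliett, kilo, lima} — both open, so U is clopen.
  U = {india}, X ∖ U = {golf, hotel, juliett, kilo, lima} — both open, so U is clopen.
  U = {lima}, X ∖ U = {golf, hotel, india, juliett, kilo} — both open, so U is clopen.
  U = {golf, juliett}, X ∖ U = {hotel, india, kilo, lima} — both open, so U is clopen.
  U = {hotel, kilo}, X ∖ U = {golf, india, juliett, lima} — both open, so U is clopen.
  U = {india, lima}, X ∖ U = {golf, hotel, juliett, kilo} — both open, so U is clopen.
  U = {golf, india, juliett}, X ∖ U = {hotel, kilo, lima} — both open, so U is clopen.
  U = {golf, juliett, lima}, X ∖ U = {hotel, india, kilo} — both open, so U is clopen.
  U = {hotel, india, kilo}, X ∖ U = {golf, juliett, lima} — both open, so U is clopen.
  U = {hotel, kilo, lima}, X ∖ U = {golf, india, juliett} — both open, so U is clopen.
  U = {golf, hotel, juliett, kilo}, X ∖ U = {india, lima} — both open, so U is clopen.
  U = {golf, india, juliett, lima}, X ∖ U = {hotel, kilo} — both open, so U is clopen.
  U = {hotel, india, kilo, lima}, X ∖ U = {golf, juliett} — both open, so U is clopen.
  U = {golf, hotel, india, juliett, kilo}, X ∖ U = {lima} — both open, so U is clopen.
  U = {golf, hotel, juliett, kilo, lima}, X ∖ U = {india} — both open, so U is clopen.
  U = {golf, hotel, india, juliett, kilo, lima}, X ∖ U = ∅ — both open, so U is clopen.
Nontrivial clopen(s) exist: e.g. {lima}. So (X, τ) is disconnected.
Compute connected components by grouping points that agree on all clopens:
  component: {india}
  component: {lima}
  component: {golf, juliett}
  component: {hotel, kilo}


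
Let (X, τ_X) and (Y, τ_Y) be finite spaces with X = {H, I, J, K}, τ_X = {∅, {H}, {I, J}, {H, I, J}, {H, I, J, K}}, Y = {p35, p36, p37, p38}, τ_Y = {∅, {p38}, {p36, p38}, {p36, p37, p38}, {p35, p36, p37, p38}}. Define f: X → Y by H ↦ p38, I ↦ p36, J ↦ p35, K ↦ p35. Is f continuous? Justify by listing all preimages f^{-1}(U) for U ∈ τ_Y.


f is NOT continuous.

Compute f^{-1}(U) for each U ∈ τ_Y:
  U = ∅: f^{-1}(U) = ∅ ∈ τ_X ✓.
  U = {p38}: f^{-1}(U) = {H} ∈ τ_X ✓.
  U = {p36, p38}: f^{-1}(U) = {H, I} ∉ τ_X ✗.
  U = {p36, p37, p38}: f^{-1}(U) = {H, I} ∉ τ_X ✗.
  U = {p35, p36, p37, p38}: f^{-1}(U) = {H, I, J, K} ∈ τ_X ✓.
Found U = {p36, p38} with f^{-1}(U) = {H, I} not in τ_X. Therefore f is NOT continuous.


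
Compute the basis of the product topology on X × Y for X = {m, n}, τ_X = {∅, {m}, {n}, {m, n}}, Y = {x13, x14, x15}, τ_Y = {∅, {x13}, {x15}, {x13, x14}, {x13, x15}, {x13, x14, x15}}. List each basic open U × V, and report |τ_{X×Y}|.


Basis B = {∅ × ∅, {m} × {x13}, {m} × {x15}, {n} × {x13}, {n} × {x15}, {m} × {x13, x14}, {m} × {x13, x15}, {m, n} × {x13}, {m, n} × {x15}, {n} × {x13, x14}, {n} × {x13, x15}, {m} × {x13, x14, x15}, {n} × {x13, x14, x15}, {m, n} × {x13, x14}, {m, n} × {x13, x15}, {m, n} × {x13, x14, x15}}; |τ_{X×Y}| = 36.

Enumerate products U × V with U ∈ τ_X, V ∈ τ_Y (deduplicated):
  ∅ × ∅ = {} (∅)
  {m} × {x13} = {(m,x13)}
  {m} × {x15} = {(m,x15)}
  {n} × {x13} = {(n,x13)}
  {n} × {x15} = {(n,x15)}
  {m} × {x13, x14} = {(m,x13), (m,x14)}
  {m} × {x13, x15} = {(m,x13), (m,x15)}
  {m, n} × {x13} = {(m,x13), (n,x13)}
  {m, n} × {x15} = {(m,x15), (n,x15)}
  {n} × {x13, x14} = {(n,x13), (n,x14)}
  {n} × {x13, x15} = {(n,x13), (n,x15)}
  {m} × {x13, x14, x15} = {(m,x13), (m,x14), (m,x15)}
  {n} × {x13, x14, x15} = {(n,x13), (n,x14), (n,x15)}
  {m, n} × {x13, x14} = {(m,x13), (m,x14), (n,x13), (n,x14)}
  {m, n} × {x13, x15} = {(m,x13), (m,x15), (n,x13), (n,x15)}
  {m, n} × {x13, x14, x15} = {(m,x13), (m,x14), (m,x15), (n,x13), (n,x14), (n,x15)}
These 16 distinct sets form the basis B.
Close under arbitrary unions to get τ_{X×Y}; counting gives |τ_{X×Y}| = 36.


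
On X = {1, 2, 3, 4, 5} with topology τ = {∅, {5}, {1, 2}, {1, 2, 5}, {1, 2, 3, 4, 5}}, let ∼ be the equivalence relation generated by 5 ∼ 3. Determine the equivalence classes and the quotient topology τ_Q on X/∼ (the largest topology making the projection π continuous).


X/∼ = {[1], [2], [3=5], [4]}; |τ_Q| = 3.

Equivalence classes: [1], [2], [3=5], [4].
Quotient map π: X → X/∼ sends 1 ↦ [1], 2 ↦ [2], 3 ↦ [3=5], 4 ↦ [4], 5 ↦ [3=5].
For each subset V ⊆ X/∼, compute π^{-1}(V) ⊆ X and check whether π^{-1}(V) ∈ τ. V is open in τ_Q iff π^{-1}(V) ∈ τ.
  V = {}: π^{-1}(V) = ∅ ∈ τ ✓.
  V = {[1]}: π^{-1}(V) = {1} ∉ τ ✗.
  V = {[2]}: π^{-1}(V) = {2} ∉ τ ✗.
  V = {[1], [2]}: π^{-1}(V) = {1, 2} ∈ τ ✓.
  V = {[3=5]}: π^{-1}(V) = {3, 5} ∉ τ ✗.
  V = {[1], [3=5]}: π^{-1}(V) = {1, 3, 5} ∉ τ ✗.
  V = {[2], [3=5]}: π^{-1}(V) = {2, 3, 5} ∉ τ ✗.
  V = {[1], [2], [3=5]}: π^{-1}(V) = {1, 2, 3, 5} ∉ τ ✗.
  V = {[4]}: π^{-1}(V) = {4} ∉ τ ✗.
  V = {[1], [4]}: π^{-1}(V) = {1, 4} ∉ τ ✗.
  V = {[2], [4]}: π^{-1}(V) = {2, 4} ∉ τ ✗.
  V = {[1], [2], [4]}: π^{-1}(V) = {1, 2, 4} ∉ τ ✗.
  V = {[3=5], [4]}: π^{-1}(V) = {3, 4, 5} ∉ τ ✗.
  V = {[1], [3=5], [4]}: π^{-1}(V) = {1, 3, 4, 5} ∉ τ ✗.
  V = {[2], [3=5], [4]}: π^{-1}(V) = {2, 3, 4, 5} ∉ τ ✗.
  V = {[1], [2], [3=5], [4]}: π^{-1}(V) = {1, 2, 3, 4, 5} ∈ τ ✓.
Open sets in the quotient: τ_Q = {{}, {[1], [2]}, {[1], [2], [3=5], [4]}} (3 elements).


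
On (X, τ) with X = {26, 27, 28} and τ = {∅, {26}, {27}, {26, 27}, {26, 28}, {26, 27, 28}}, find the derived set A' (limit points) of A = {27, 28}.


A' = ∅

For each x ∈ X, list the open sets U ∈ τ with x ∈ U, then check whether U ∩ (A ∖ {x}) ≠ ∅ for every such U.
  x = 26: open {26} ∋ x has {26} ∩ (A ∖ {26}) = ∅, so x is NOT a limit point.
  x = 27: open {27} ∋ x has {27} ∩ (A ∖ {27}) = ∅, so x is NOT a limit point.
  x = 28: open {26, 28} ∋ x has {26, 28} ∩ (A ∖ {28}) = ∅, so x is NOT a limit point.
Collecting: A' = ∅.


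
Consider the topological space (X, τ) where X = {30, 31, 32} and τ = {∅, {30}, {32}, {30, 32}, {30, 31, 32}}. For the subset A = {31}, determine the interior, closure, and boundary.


int(A) = ∅, cl(A) = {31}, ∂A = {31}.

Closed sets in (X, τ) are complements of opens:
  closed(X, τ) = {∅, {31}, {30, 31}, {31, 32}, {30, 31, 32}}.
int(A) = ⋃ {U ∈ τ : U ⊆ A}. Opens contained in A: ∅.
Taking the union of these: int(A) = ∅.
cl(A) = ⋂ {C closed : A ⊆ C}. Closed sets containing A: {31}, {30, 31}, {31, 32}, {30, 31, 32}.
Intersecting these: cl(A) = {31}.
∂A = cl(A) ∖ int(A) = {31} ∖ ∅ = {31}.


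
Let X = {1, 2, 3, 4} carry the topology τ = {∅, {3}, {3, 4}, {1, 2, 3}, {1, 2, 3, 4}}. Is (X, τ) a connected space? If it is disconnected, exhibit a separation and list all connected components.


(X, τ) is connected.

Find clopen sets (U ∈ τ with X ∖ U ∈ τ):
  U = ∅, X ∖ U = {1, 2, 3, 4} — both open, so U is clopen.
  U = {1, 2, 3, 4}, X ∖ U = ∅ — both open, so U is clopen.
Only trivial clopens (∅ and X) exist, so (X, τ) is connected.
Compute connected components by grouping points that agree on all clopens:
  component: {1, 2, 3, 4}


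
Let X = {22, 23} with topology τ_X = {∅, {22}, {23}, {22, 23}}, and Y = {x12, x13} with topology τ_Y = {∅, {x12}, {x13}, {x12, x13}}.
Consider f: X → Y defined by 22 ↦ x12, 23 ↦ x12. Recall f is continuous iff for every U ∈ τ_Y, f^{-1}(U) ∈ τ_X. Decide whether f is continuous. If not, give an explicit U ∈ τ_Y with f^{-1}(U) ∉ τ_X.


f IS continuous.

Compute f^{-1}(U) for each U ∈ τ_Y:
  U = ∅: f^{-1}(U) = ∅ ∈ τ_X ✓.
  U = {x12}: f^{-1}(U) = {22, 23} ∈ τ_X ✓.
  U = {x13}: f^{-1}(U) = ∅ ∈ τ_X ✓.
  U = {x12, x13}: f^{-1}(U) = {22, 23} ∈ τ_X ✓.
Every preimage lies in τ_X, so f IS continuous.


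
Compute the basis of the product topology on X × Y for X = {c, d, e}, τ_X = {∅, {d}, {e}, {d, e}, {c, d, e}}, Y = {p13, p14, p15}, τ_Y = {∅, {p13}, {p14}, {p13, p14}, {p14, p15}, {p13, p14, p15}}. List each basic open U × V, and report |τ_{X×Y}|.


Basis B = {∅ × ∅, {d} × {p13}, {d} × {p14}, {e} × {p13}, {e} × {p14}, {d} × {p13, p14}, {d, e} × {p13}, {d} × {p14, p15}, {d, e} × {p14}, {e} × {p13, p14}, {e} × {p14, p15}, {c, d, e} × {p13}, {c, d, e} × {p14}, {d} × {p13, p14, p15}, {e} × {p13, p14, p15}, {d, e} × {p13, p14}, {d, e} × {p14, p15}, {c, d, e} × {p13, p14}, {c, d, e} × {p14, p15}, {d, e} × {p13, p14, p15}, {c, d, e} × {p13, p14, p15}}; |τ_{X×Y}| = 70.

Enumerate products U × V with U ∈ τ_X, V ∈ τ_Y (deduplicated):
  ∅ × ∅ = {} (∅)
  {d} × {p13} = {(d,p13)}
  {d} × {p14} = {(d,p14)}
  {e} × {p13} = {(e,p13)}
  {e} × {p14} = {(e,p14)}
  {d} × {p13, p14} = {(d,p13), (d,p14)}
  {d, e} × {p13} = {(d,p13), (e,p13)}
  {d} × {p14, p15} = {(d,p14), (d,p15)}
  {d, e} × {p14} = {(d,p14), (e,p14)}
  {e} × {p13, p14} = {(e,p13), (e,p14)}
  {e} × {p14, p15} = {(e,p14), (e,p15)}
  {c, d, e} × {p13} = {(c,p13), (d,p13), (e,p13)}
  {c, d, e} × {p14} = {(c,p14), (d,p14), (e,p14)}
  {d} × {p13, p14, p15} = {(d,p13), (d,p14), (d,p15)}
  {e} × {p13, p14, p15} = {(e,p13), (e,p14), (e,p15)}
  {d, e} × {p13, p14} = {(d,p13), (d,p14), (e,p13), (e,p14)}
  {d, e} × {p14, p15} = {(d,p14), (d,p15), (e,p14), (e,p15)}
  {c, d, e} × {p13, p14} = {(c,p13), (c,p14), (d,p13), (d,p14), (e,p13), (e,p14)}
  {c, d, e} × {p14, p15} = {(c,p14), (c,p15), (d,p14), (d,p15), (e,p14), (e,p15)}
  {d, e} × {p13, p14, p15} = {(d,p13), (d,p14), (d,p15), (e,p13), (e,p14), (e,p15)}
  {c, d, e} × {p13, p14, p15} = {(c,p13), (c,p14), (c,p15), (d,p13), (d,p14), (d,p15), (e,p13), (e,p14), (e,p15)}
These 21 distinct sets form the basis B.
Close under arbitrary unions to get τ_{X×Y}; counting gives |τ_{X×Y}| = 70.


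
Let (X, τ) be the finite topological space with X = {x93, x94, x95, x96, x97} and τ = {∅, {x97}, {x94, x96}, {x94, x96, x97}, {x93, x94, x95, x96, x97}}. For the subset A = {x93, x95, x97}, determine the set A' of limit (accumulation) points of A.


A' = {x93, x95}

For each x ∈ X, list the open sets U ∈ τ with x ∈ U, then check whether U ∩ (A ∖ {x}) ≠ ∅ for every such U.
  x = x93: opens ∋ x are {x93, x94, x95, x96, x97}; each meets A ∖ {x93}, so x IS a limit point.
  x = x94: open {x94, x96} ∋ x has {x94, x96} ∩ (A ∖ {x94}) = ∅, so x is NOT a limit point.
  x = x95: opens ∋ x are {x93, x94, x95, x96, x97}; each meets A ∖ {x95}, so x IS a limit point.
  x = x96: open {x94, x96} ∋ x has {x94, x96} ∩ (A ∖ {x96}) = ∅, so x is NOT a limit point.
  x = x97: open {x97} ∋ x has {x97} ∩ (A ∖ {x97}) = ∅, so x is NOT a limit point.
Collecting: A' = {x93, x95}.


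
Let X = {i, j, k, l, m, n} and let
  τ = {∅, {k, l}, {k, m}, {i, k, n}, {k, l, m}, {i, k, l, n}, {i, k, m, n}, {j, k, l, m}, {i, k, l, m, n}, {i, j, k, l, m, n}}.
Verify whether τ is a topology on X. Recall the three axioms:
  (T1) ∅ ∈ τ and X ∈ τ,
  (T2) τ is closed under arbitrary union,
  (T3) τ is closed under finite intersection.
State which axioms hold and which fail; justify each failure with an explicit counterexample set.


τ is NOT a topology on X.

Axiom (T1): ∅ ∈ τ? Yes; X ∈ τ? Yes.
Axiom (T2/T3): check pairwise unions and intersections of members of τ.
Counterexample for (T3): {k, l} ∩ {k, m} = {k} ∉ τ. Therefore τ is NOT a topology.


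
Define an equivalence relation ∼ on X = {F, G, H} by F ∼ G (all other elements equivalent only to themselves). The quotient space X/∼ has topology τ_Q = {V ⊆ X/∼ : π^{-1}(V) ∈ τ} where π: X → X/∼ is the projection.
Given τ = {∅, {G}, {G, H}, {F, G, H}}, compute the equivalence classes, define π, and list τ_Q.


X/∼ = {[F=G], [H]}; |τ_Q| = 2.

Equivalence classes: [F=G], [H].
Quotient map π: X → X/∼ sends F ↦ [F=G], G ↦ [F=G], H ↦ [H].
For each subset V ⊆ X/∼, compute π^{-1}(V) ⊆ X and check whether π^{-1}(V) ∈ τ. V is open in τ_Q iff π^{-1}(V) ∈ τ.
  V = {}: π^{-1}(V) = ∅ ∈ τ ✓.
  V = {[F=G]}: π^{-1}(V) = {F, G} ∉ τ ✗.
  V = {[H]}: π^{-1}(V) = {H} ∉ τ ✗.
  V = {[F=G], [H]}: π^{-1}(V) = {F, G, H} ∈ τ ✓.
Open sets in the quotient: τ_Q = {{}, {[F=G], [H]}} (2 elements).


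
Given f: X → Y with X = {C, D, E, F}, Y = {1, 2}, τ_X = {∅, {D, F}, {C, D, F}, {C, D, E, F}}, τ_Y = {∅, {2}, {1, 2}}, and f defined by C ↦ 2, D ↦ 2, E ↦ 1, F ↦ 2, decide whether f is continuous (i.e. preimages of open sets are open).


f IS continuous.

Compute f^{-1}(U) for each U ∈ τ_Y:
  U = ∅: f^{-1}(U) = ∅ ∈ τ_X ✓.
  U = {2}: f^{-1}(U) = {C, D, F} ∈ τ_X ✓.
  U = {1, 2}: f^{-1}(U) = {C, D, E, F} ∈ τ_X ✓.
Every preimage lies in τ_X, so f IS continuous.


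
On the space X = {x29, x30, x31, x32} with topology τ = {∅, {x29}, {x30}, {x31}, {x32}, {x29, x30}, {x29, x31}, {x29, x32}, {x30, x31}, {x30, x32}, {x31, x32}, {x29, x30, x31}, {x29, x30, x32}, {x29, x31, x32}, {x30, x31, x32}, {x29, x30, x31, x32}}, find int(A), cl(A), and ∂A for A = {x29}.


int(A) = {x29}, cl(A) = {x29}, ∂A = ∅.

Closed sets in (X, τ) are complements of opens:
  closed(X, τ) = {∅, {x29}, {x30}, {x31}, {x32}, {x29, x30}, {x29, x31}, {x29, x32}, {x30, x31}, {x30, x32}, {x31, x32}, {x29, x30, x31}, {x29, x30, x32}, {x29, x31, x32}, {x30, x31, x32}, {x29, x30, x31, x32}}.
int(A) = ⋃ {U ∈ τ : U ⊆ A}. Opens contained in A: ∅, {x29}.
Taking the union of these: int(A) = {x29}.
cl(A) = ⋂ {C closed : A ⊆ C}. Closed sets containing A: {x29}, {x29, x30}, {x29, x31}, {x29, x32}, {x29, x30, x31}, {x29, x30, x32}, {x29, x31, x32}, {x29, x30, x31, x32}.
Intersecting these: cl(A) = {x29}.
∂A = cl(A) ∖ int(A) = {x29} ∖ {x29} = ∅.


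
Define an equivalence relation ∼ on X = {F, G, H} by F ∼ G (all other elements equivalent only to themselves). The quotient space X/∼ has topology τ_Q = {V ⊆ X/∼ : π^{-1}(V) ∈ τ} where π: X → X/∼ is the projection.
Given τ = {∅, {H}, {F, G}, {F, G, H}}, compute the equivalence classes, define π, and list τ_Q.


X/∼ = {[F=G], [H]}; |τ_Q| = 4.

Equivalence classes: [F=G], [H].
Quotient map π: X → X/∼ sends F ↦ [F=G], G ↦ [F=G], H ↦ [H].
For each subset V ⊆ X/∼, compute π^{-1}(V) ⊆ X and check whether π^{-1}(V) ∈ τ. V is open in τ_Q iff π^{-1}(V) ∈ τ.
  V = {}: π^{-1}(V) = ∅ ∈ τ ✓.
  V = {[F=G]}: π^{-1}(V) = {F, G} ∈ τ ✓.
  V = {[H]}: π^{-1}(V) = {H} ∈ τ ✓.
  V = {[F=G], [H]}: π^{-1}(V) = {F, G, H} ∈ τ ✓.
Open sets in the quotient: τ_Q = {{}, {[F=G]}, {[H]}, {[F=G], [H]}} (4 elements).


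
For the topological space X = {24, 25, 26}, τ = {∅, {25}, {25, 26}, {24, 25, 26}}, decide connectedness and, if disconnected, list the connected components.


(X, τ) is connected.

Find clopen sets (U ∈ τ with X ∖ U ∈ τ):
  U = ∅, X ∖ U = {24, 25, 26} — both open, so U is clopen.
  U = {24, 25, 26}, X ∖ U = ∅ — both open, so U is clopen.
Only trivial clopens (∅ and X) exist, so (X, τ) is connected.
Compute connected components by grouping points that agree on all clopens:
  component: {24, 25, 26}


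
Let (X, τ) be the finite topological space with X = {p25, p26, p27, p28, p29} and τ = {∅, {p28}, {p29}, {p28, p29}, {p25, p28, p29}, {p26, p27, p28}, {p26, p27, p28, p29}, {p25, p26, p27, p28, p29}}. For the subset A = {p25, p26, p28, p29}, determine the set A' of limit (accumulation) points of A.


A' = {p25, p26, p27}

For each x ∈ X, list the open sets U ∈ τ with x ∈ U, then check whether U ∩ (A ∖ {x}) ≠ ∅ for every such U.
  x = p25: opens ∋ x are {p25, p28, p29}, {p25, p26, p27, p28, p29}; each meets A ∖ {p25}, so x IS a limit point.
  x = p26: opens ∋ x are {p26, p27, p28}, {p26, p27, p28, p29}, {p25, p26, p27, p28, p29}; each meets A ∖ {p26}, so x IS a limit point.
  x = p27: opens ∋ x are {p26, p27, p28}, {p26, p27, p28, p29}, {p25, p26, p27, p28, p29}; each meets A ∖ {p27}, so x IS a limit point.
  x = p28: open {p28} ∋ x has {p28} ∩ (A ∖ {p28}) = ∅, so x is NOT a limit point.
  x = p29: open {p29} ∋ x has {p29} ∩ (A ∖ {p29}) = ∅, so x is NOT a limit point.
Collecting: A' = {p25, p26, p27}.


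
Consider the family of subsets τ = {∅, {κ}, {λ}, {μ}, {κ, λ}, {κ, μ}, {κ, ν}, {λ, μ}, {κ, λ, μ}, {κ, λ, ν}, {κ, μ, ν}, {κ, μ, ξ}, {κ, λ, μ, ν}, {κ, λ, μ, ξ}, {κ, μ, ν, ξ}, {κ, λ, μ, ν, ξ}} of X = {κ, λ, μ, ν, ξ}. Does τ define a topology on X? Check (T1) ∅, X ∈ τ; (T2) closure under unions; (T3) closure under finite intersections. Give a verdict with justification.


τ IS a topology on X.

Axiom (T1): ∅ ∈ τ? Yes; X ∈ τ? Yes.
Axiom (T2/T3): check pairwise unions and intersections of members of τ.
All pairwise intersections and unions checked — each lies in τ. Therefore τ satisfies (T1), (T2), (T3): it IS a topology on X.


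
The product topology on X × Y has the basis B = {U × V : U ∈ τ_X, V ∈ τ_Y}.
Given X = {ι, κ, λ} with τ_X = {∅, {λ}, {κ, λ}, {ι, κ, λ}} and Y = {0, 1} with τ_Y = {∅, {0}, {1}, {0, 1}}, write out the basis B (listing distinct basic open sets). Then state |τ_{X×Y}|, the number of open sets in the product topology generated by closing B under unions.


Basis B = {∅ × ∅, {λ} × {0}, {λ} × {1}, {κ, λ} × {0}, {κ, λ} × {1}, {λ} × {0, 1}, {ι, κ, λ} × {0}, {ι, κ, λ} × {1}, {κ, λ} × {0, 1}, {ι, κ, λ} × {0, 1}}; |τ_{X×Y}| = 16.

Enumerate products U × V with U ∈ τ_X, V ∈ τ_Y (deduplicated):
  ∅ × ∅ = {} (∅)
  {λ} × {0} = {(λ,0)}
  {λ} × {1} = {(λ,1)}
  {κ, λ} × {0} = {(κ,0), (λ,0)}
  {κ, λ} × {1} = {(κ,1), (λ,1)}
  {λ} × {0, 1} = {(λ,0), (λ,1)}
  {ι, κ, λ} × {0} = {(ι,0), (κ,0), (λ,0)}
  {ι, κ, λ} × {1} = {(ι,1), (κ,1), (λ,1)}
  {κ, λ} × {0, 1} = {(κ,0), (κ,1), (λ,0), (λ,1)}
  {ι, κ, λ} × {0, 1} = {(ι,0), (ι,1), (κ,0), (κ,1), (λ,0), (λ,1)}
These 10 distinct sets form the basis B.
Close under arbitrary unions to get τ_{X×Y}; counting gives |τ_{X×Y}| = 16.


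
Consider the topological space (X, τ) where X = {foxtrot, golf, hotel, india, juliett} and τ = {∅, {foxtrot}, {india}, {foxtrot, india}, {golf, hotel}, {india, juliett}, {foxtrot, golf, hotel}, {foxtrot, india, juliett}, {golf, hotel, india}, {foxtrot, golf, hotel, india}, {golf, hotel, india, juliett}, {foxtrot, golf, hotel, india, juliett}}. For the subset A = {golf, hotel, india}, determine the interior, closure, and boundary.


int(A) = {golf, hotel, india}, cl(A) = {golf, hotel, india, juliett}, ∂A = {juliett}.

Closed sets in (X, τ) are complements of opens:
  closed(X, τ) = {∅, {foxtrot}, {juliett}, {foxtrot, juliett}, {golf, hotel}, {india, juliett}, {foxtrot, golf, hotel}, {foxtrot, india, juliett}, {golf, hotel, juliett}, {foxtrot, golf, hotel, juliett}, {golf, hotel, india, juliett}, {foxtrot, golf, hotel, india, juliett}}.
int(A) = ⋃ {U ∈ τ : U ⊆ A}. Opens contained in A: ∅, {india}, {golf, hotel}, {golf, hotel, india}.
Taking the union of these: int(A) = {golf, hotel, india}.
cl(A) = ⋂ {C closed : A ⊆ C}. Closed sets containing A: {golf, hotel, india, juliett}, {foxtrot, golf, hotel, india, juliett}.
Intersecting these: cl(A) = {golf, hotel, india, juliett}.
∂A = cl(A) ∖ int(A) = {golf, hotel, india, juliett} ∖ {golf, hotel, india} = {juliett}.


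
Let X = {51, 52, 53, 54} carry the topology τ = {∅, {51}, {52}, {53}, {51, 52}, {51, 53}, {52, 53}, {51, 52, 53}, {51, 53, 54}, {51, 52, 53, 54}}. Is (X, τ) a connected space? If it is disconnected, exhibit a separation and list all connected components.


(X, τ) is disconnected; components = [{52}, {51, 53, 54}].

Find clopen sets (U ∈ τ with X ∖ U ∈ τ):
  U = ∅, X ∖ U = {51, 52, 53, 54} — both open, so U is clopen.
  U = {52}, X ∖ U = {51, 53, 54} — both open, so U is clopen.
  U = {51, 53, 54}, X ∖ U = {52} — both open, so U is clopen.
  U = {51, 52, 53, 54}, X ∖ U = ∅ — both open, so U is clopen.
Nontrivial clopen(s) exist: e.g. {52}. So (X, τ) is disconnected.
Compute connected components by grouping points that agree on all clopens:
  component: {52}
  component: {51, 53, 54}


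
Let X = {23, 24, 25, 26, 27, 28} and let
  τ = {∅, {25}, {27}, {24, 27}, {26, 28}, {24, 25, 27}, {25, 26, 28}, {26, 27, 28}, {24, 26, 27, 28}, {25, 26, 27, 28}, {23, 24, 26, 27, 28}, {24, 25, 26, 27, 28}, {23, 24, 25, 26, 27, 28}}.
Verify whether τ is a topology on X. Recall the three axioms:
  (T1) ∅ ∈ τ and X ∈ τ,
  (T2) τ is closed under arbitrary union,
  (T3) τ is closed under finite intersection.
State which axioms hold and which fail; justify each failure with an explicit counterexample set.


τ is NOT a topology on X.

Axiom (T1): ∅ ∈ τ? Yes; X ∈ τ? Yes.
Axiom (T2/T3): check pairwise unions and intersections of members of τ.
Counterexample for (T2): {25} ∪ {27} = {25, 27} ∉ τ. Therefore τ is NOT a topology.


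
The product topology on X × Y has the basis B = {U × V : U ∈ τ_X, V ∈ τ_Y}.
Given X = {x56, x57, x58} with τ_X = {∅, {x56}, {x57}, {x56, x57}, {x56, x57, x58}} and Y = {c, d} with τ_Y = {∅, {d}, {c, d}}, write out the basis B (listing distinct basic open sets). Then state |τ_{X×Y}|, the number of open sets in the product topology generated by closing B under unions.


Basis B = {∅ × ∅, {x56} × {d}, {x57} × {d}, {x56} × {c, d}, {x56, x57} × {d}, {x57} × {c, d}, {x56, x57, x58} × {d}, {x56, x57} × {c, d}, {x56, x57, x58} × {c, d}}; |τ_{X×Y}| = 14.

Enumerate products U × V with U ∈ τ_X, V ∈ τ_Y (deduplicated):
  ∅ × ∅ = {} (∅)
  {x56} × {d} = {(x56,d)}
  {x57} × {d} = {(x57,d)}
  {x56} × {c, d} = {(x56,c), (x56,d)}
  {x56, x57} × {d} = {(x56,d), (x57,d)}
  {x57} × {c, d} = {(x57,c), (x57,d)}
  {x56, x57, x58} × {d} = {(x56,d), (x57,d), (x58,d)}
  {x56, x57} × {c, d} = {(x56,c), (x56,d), (x57,c), (x57,d)}
  {x56, x57, x58} × {c, d} = {(x56,c), (x56,d), (x57,c), (x57,d), (x58,c), (x58,d)}
These 9 distinct sets form the basis B.
Close under arbitrary unions to get τ_{X×Y}; counting gives |τ_{X×Y}| = 14.


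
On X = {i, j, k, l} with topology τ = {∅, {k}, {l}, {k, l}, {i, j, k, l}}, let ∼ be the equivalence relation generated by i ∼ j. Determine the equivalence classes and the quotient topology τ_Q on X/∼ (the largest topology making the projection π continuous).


X/∼ = {[i=j], [k], [l]}; |τ_Q| = 5.

Equivalence classes: [i=j], [k], [l].
Quotient map π: X → X/∼ sends i ↦ [i=j], j ↦ [i=j], k ↦ [k], l ↦ [l].
For each subset V ⊆ X/∼, compute π^{-1}(V) ⊆ X and check whether π^{-1}(V) ∈ τ. V is open in τ_Q iff π^{-1}(V) ∈ τ.
  V = {}: π^{-1}(V) = ∅ ∈ τ ✓.
  V = {[i=j]}: π^{-1}(V) = {i, j} ∉ τ ✗.
  V = {[k]}: π^{-1}(V) = {k} ∈ τ ✓.
  V = {[i=j], [k]}: π^{-1}(V) = {i, j, k} ∉ τ ✗.
  V = {[l]}: π^{-1}(V) = {l} ∈ τ ✓.
  V = {[i=j], [l]}: π^{-1}(V) = {i, j, l} ∉ τ ✗.
  V = {[k], [l]}: π^{-1}(V) = {k, l} ∈ τ ✓.
  V = {[i=j], [k], [l]}: π^{-1}(V) = {i, j, k, l} ∈ τ ✓.
Open sets in the quotient: τ_Q = {{}, {[k]}, {[l]}, {[k], [l]}, {[i=j], [k], [l]}} (5 elements).
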